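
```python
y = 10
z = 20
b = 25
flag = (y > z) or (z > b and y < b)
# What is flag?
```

Trace (tracking flag):
y = 10  # -> y = 10
z = 20  # -> z = 20
b = 25  # -> b = 25
flag = y > z or (z > b and y < b)  # -> flag = False

Answer: False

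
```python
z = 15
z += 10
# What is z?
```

Answer: 25

Derivation:
Trace (tracking z):
z = 15  # -> z = 15
z += 10  # -> z = 25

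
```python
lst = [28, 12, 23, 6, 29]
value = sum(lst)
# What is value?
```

Trace (tracking value):
lst = [28, 12, 23, 6, 29]  # -> lst = [28, 12, 23, 6, 29]
value = sum(lst)  # -> value = 98

Answer: 98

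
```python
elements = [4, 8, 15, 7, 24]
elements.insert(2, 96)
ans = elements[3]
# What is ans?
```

Answer: 15

Derivation:
Trace (tracking ans):
elements = [4, 8, 15, 7, 24]  # -> elements = [4, 8, 15, 7, 24]
elements.insert(2, 96)  # -> elements = [4, 8, 96, 15, 7, 24]
ans = elements[3]  # -> ans = 15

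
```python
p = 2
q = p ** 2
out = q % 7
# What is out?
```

Trace (tracking out):
p = 2  # -> p = 2
q = p ** 2  # -> q = 4
out = q % 7  # -> out = 4

Answer: 4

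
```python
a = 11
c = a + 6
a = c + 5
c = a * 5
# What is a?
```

Trace (tracking a):
a = 11  # -> a = 11
c = a + 6  # -> c = 17
a = c + 5  # -> a = 22
c = a * 5  # -> c = 110

Answer: 22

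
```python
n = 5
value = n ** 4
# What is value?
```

Trace (tracking value):
n = 5  # -> n = 5
value = n ** 4  # -> value = 625

Answer: 625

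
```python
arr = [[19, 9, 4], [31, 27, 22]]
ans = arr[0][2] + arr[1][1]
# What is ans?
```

Trace (tracking ans):
arr = [[19, 9, 4], [31, 27, 22]]  # -> arr = [[19, 9, 4], [31, 27, 22]]
ans = arr[0][2] + arr[1][1]  # -> ans = 31

Answer: 31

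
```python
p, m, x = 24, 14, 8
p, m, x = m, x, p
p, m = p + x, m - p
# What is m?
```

Answer: -6

Derivation:
Trace (tracking m):
p, m, x = (24, 14, 8)  # -> p = 24, m = 14, x = 8
p, m, x = (m, x, p)  # -> p = 14, m = 8, x = 24
p, m = (p + x, m - p)  # -> p = 38, m = -6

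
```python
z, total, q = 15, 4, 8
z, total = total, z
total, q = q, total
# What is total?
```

Trace (tracking total):
z, total, q = (15, 4, 8)  # -> z = 15, total = 4, q = 8
z, total = (total, z)  # -> z = 4, total = 15
total, q = (q, total)  # -> total = 8, q = 15

Answer: 8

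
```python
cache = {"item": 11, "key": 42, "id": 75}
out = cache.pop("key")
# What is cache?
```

Answer: {'item': 11, 'id': 75}

Derivation:
Trace (tracking cache):
cache = {'item': 11, 'key': 42, 'id': 75}  # -> cache = {'item': 11, 'key': 42, 'id': 75}
out = cache.pop('key')  # -> out = 42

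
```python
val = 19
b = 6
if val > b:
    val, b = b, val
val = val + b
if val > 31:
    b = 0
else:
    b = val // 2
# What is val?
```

Trace (tracking val):
val = 19  # -> val = 19
b = 6  # -> b = 6
if val > b:  # condition is True
    val, b = (b, val)  # -> val = 6, b = 19
val = val + b  # -> val = 25
if val > 31:  # condition is False
else:
    b = val // 2  # -> b = 12

Answer: 25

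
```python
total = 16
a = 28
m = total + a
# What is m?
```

Trace (tracking m):
total = 16  # -> total = 16
a = 28  # -> a = 28
m = total + a  # -> m = 44

Answer: 44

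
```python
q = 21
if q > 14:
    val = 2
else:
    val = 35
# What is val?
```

Trace (tracking val):
q = 21  # -> q = 21
if q > 14:  # condition is True
    val = 2  # -> val = 2

Answer: 2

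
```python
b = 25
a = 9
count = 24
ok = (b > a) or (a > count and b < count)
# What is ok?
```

Trace (tracking ok):
b = 25  # -> b = 25
a = 9  # -> a = 9
count = 24  # -> count = 24
ok = b > a or (a > count and b < count)  # -> ok = True

Answer: True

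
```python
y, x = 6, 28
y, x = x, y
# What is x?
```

Answer: 6

Derivation:
Trace (tracking x):
y, x = (6, 28)  # -> y = 6, x = 28
y, x = (x, y)  # -> y = 28, x = 6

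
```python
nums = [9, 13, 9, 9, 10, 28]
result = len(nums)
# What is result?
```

Answer: 6

Derivation:
Trace (tracking result):
nums = [9, 13, 9, 9, 10, 28]  # -> nums = [9, 13, 9, 9, 10, 28]
result = len(nums)  # -> result = 6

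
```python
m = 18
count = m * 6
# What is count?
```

Answer: 108

Derivation:
Trace (tracking count):
m = 18  # -> m = 18
count = m * 6  # -> count = 108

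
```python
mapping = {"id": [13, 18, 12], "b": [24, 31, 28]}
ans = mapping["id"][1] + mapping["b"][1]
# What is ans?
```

Trace (tracking ans):
mapping = {'id': [13, 18, 12], 'b': [24, 31, 28]}  # -> mapping = {'id': [13, 18, 12], 'b': [24, 31, 28]}
ans = mapping['id'][1] + mapping['b'][1]  # -> ans = 49

Answer: 49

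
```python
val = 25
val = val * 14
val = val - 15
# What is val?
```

Trace (tracking val):
val = 25  # -> val = 25
val = val * 14  # -> val = 350
val = val - 15  # -> val = 335

Answer: 335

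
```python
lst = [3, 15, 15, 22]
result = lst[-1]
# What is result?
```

Answer: 22

Derivation:
Trace (tracking result):
lst = [3, 15, 15, 22]  # -> lst = [3, 15, 15, 22]
result = lst[-1]  # -> result = 22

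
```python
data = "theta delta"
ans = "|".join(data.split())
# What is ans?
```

Trace (tracking ans):
data = 'theta delta'  # -> data = 'theta delta'
ans = '|'.join(data.split())  # -> ans = 'theta|delta'

Answer: 'theta|delta'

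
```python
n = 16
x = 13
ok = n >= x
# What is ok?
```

Trace (tracking ok):
n = 16  # -> n = 16
x = 13  # -> x = 13
ok = n >= x  # -> ok = True

Answer: True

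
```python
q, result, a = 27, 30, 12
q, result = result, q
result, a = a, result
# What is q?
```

Trace (tracking q):
q, result, a = (27, 30, 12)  # -> q = 27, result = 30, a = 12
q, result = (result, q)  # -> q = 30, result = 27
result, a = (a, result)  # -> result = 12, a = 27

Answer: 30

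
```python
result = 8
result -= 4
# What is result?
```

Trace (tracking result):
result = 8  # -> result = 8
result -= 4  # -> result = 4

Answer: 4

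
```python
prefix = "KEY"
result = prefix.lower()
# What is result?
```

Trace (tracking result):
prefix = 'KEY'  # -> prefix = 'KEY'
result = prefix.lower()  # -> result = 'key'

Answer: 'key'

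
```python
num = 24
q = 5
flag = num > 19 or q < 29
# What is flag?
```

Answer: True

Derivation:
Trace (tracking flag):
num = 24  # -> num = 24
q = 5  # -> q = 5
flag = num > 19 or q < 29  # -> flag = True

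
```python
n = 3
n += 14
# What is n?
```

Trace (tracking n):
n = 3  # -> n = 3
n += 14  # -> n = 17

Answer: 17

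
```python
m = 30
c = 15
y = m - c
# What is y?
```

Trace (tracking y):
m = 30  # -> m = 30
c = 15  # -> c = 15
y = m - c  # -> y = 15

Answer: 15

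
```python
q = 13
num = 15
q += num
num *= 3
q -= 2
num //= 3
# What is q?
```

Trace (tracking q):
q = 13  # -> q = 13
num = 15  # -> num = 15
q += num  # -> q = 28
num *= 3  # -> num = 45
q -= 2  # -> q = 26
num //= 3  # -> num = 15

Answer: 26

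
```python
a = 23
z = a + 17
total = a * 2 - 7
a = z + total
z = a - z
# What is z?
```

Answer: 39

Derivation:
Trace (tracking z):
a = 23  # -> a = 23
z = a + 17  # -> z = 40
total = a * 2 - 7  # -> total = 39
a = z + total  # -> a = 79
z = a - z  # -> z = 39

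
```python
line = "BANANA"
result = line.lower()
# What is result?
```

Trace (tracking result):
line = 'BANANA'  # -> line = 'BANANA'
result = line.lower()  # -> result = 'banana'

Answer: 'banana'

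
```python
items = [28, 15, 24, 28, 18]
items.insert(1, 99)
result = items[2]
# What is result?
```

Answer: 15

Derivation:
Trace (tracking result):
items = [28, 15, 24, 28, 18]  # -> items = [28, 15, 24, 28, 18]
items.insert(1, 99)  # -> items = [28, 99, 15, 24, 28, 18]
result = items[2]  # -> result = 15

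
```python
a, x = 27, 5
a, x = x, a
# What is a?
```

Trace (tracking a):
a, x = (27, 5)  # -> a = 27, x = 5
a, x = (x, a)  # -> a = 5, x = 27

Answer: 5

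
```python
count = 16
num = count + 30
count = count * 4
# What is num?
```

Trace (tracking num):
count = 16  # -> count = 16
num = count + 30  # -> num = 46
count = count * 4  # -> count = 64

Answer: 46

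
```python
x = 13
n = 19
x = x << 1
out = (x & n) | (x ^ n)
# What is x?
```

Trace (tracking x):
x = 13  # -> x = 13
n = 19  # -> n = 19
x = x << 1  # -> x = 26
out = x & n | x ^ n  # -> out = 27

Answer: 26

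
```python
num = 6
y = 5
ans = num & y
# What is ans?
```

Answer: 4

Derivation:
Trace (tracking ans):
num = 6  # -> num = 6
y = 5  # -> y = 5
ans = num & y  # -> ans = 4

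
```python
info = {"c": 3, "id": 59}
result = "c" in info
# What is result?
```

Trace (tracking result):
info = {'c': 3, 'id': 59}  # -> info = {'c': 3, 'id': 59}
result = 'c' in info  # -> result = True

Answer: True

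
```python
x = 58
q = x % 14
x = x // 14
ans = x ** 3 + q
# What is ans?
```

Trace (tracking ans):
x = 58  # -> x = 58
q = x % 14  # -> q = 2
x = x // 14  # -> x = 4
ans = x ** 3 + q  # -> ans = 66

Answer: 66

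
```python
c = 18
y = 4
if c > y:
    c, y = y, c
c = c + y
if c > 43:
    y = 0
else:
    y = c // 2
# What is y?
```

Answer: 11

Derivation:
Trace (tracking y):
c = 18  # -> c = 18
y = 4  # -> y = 4
if c > y:  # condition is True
    c, y = (y, c)  # -> c = 4, y = 18
c = c + y  # -> c = 22
if c > 43:  # condition is False
else:
    y = c // 2  # -> y = 11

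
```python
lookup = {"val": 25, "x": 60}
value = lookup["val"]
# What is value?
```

Trace (tracking value):
lookup = {'val': 25, 'x': 60}  # -> lookup = {'val': 25, 'x': 60}
value = lookup['val']  # -> value = 25

Answer: 25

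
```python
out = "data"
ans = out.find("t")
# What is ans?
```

Trace (tracking ans):
out = 'data'  # -> out = 'data'
ans = out.find('t')  # -> ans = 2

Answer: 2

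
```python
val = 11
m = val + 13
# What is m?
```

Answer: 24

Derivation:
Trace (tracking m):
val = 11  # -> val = 11
m = val + 13  # -> m = 24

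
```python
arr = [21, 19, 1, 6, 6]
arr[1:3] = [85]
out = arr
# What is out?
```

Trace (tracking out):
arr = [21, 19, 1, 6, 6]  # -> arr = [21, 19, 1, 6, 6]
arr[1:3] = [85]  # -> arr = [21, 85, 6, 6]
out = arr  # -> out = [21, 85, 6, 6]

Answer: [21, 85, 6, 6]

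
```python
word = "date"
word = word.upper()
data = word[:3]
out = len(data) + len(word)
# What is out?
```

Trace (tracking out):
word = 'date'  # -> word = 'date'
word = word.upper()  # -> word = 'DATE'
data = word[:3]  # -> data = 'DAT'
out = len(data) + len(word)  # -> out = 7

Answer: 7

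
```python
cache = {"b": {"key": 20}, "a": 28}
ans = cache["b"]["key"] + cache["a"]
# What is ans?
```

Answer: 48

Derivation:
Trace (tracking ans):
cache = {'b': {'key': 20}, 'a': 28}  # -> cache = {'b': {'key': 20}, 'a': 28}
ans = cache['b']['key'] + cache['a']  # -> ans = 48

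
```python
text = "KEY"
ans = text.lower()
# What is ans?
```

Trace (tracking ans):
text = 'KEY'  # -> text = 'KEY'
ans = text.lower()  # -> ans = 'key'

Answer: 'key'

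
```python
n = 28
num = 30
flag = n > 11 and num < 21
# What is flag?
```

Trace (tracking flag):
n = 28  # -> n = 28
num = 30  # -> num = 30
flag = n > 11 and num < 21  # -> flag = False

Answer: False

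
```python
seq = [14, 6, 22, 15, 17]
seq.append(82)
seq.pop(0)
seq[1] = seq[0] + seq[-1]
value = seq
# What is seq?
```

Trace (tracking seq):
seq = [14, 6, 22, 15, 17]  # -> seq = [14, 6, 22, 15, 17]
seq.append(82)  # -> seq = [14, 6, 22, 15, 17, 82]
seq.pop(0)  # -> seq = [6, 22, 15, 17, 82]
seq[1] = seq[0] + seq[-1]  # -> seq = [6, 88, 15, 17, 82]
value = seq  # -> value = [6, 88, 15, 17, 82]

Answer: [6, 88, 15, 17, 82]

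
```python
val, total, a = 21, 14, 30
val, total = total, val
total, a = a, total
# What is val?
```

Trace (tracking val):
val, total, a = (21, 14, 30)  # -> val = 21, total = 14, a = 30
val, total = (total, val)  # -> val = 14, total = 21
total, a = (a, total)  # -> total = 30, a = 21

Answer: 14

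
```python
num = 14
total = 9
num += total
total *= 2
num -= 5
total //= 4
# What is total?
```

Answer: 4

Derivation:
Trace (tracking total):
num = 14  # -> num = 14
total = 9  # -> total = 9
num += total  # -> num = 23
total *= 2  # -> total = 18
num -= 5  # -> num = 18
total //= 4  # -> total = 4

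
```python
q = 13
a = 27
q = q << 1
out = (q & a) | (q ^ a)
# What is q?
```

Trace (tracking q):
q = 13  # -> q = 13
a = 27  # -> a = 27
q = q << 1  # -> q = 26
out = q & a | q ^ a  # -> out = 27

Answer: 26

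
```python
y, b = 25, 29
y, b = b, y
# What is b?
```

Answer: 25

Derivation:
Trace (tracking b):
y, b = (25, 29)  # -> y = 25, b = 29
y, b = (b, y)  # -> y = 29, b = 25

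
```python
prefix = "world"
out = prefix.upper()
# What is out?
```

Answer: 'WORLD'

Derivation:
Trace (tracking out):
prefix = 'world'  # -> prefix = 'world'
out = prefix.upper()  # -> out = 'WORLD'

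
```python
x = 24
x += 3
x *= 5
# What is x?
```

Answer: 135

Derivation:
Trace (tracking x):
x = 24  # -> x = 24
x += 3  # -> x = 27
x *= 5  # -> x = 135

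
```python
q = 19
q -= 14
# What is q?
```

Trace (tracking q):
q = 19  # -> q = 19
q -= 14  # -> q = 5

Answer: 5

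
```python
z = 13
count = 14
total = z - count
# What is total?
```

Trace (tracking total):
z = 13  # -> z = 13
count = 14  # -> count = 14
total = z - count  # -> total = -1

Answer: -1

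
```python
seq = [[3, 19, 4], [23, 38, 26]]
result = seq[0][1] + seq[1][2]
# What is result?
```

Answer: 45

Derivation:
Trace (tracking result):
seq = [[3, 19, 4], [23, 38, 26]]  # -> seq = [[3, 19, 4], [23, 38, 26]]
result = seq[0][1] + seq[1][2]  # -> result = 45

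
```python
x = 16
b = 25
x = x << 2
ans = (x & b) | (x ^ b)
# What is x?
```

Answer: 64

Derivation:
Trace (tracking x):
x = 16  # -> x = 16
b = 25  # -> b = 25
x = x << 2  # -> x = 64
ans = x & b | x ^ b  # -> ans = 89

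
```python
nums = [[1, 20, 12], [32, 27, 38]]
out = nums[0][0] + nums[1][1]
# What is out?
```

Answer: 28

Derivation:
Trace (tracking out):
nums = [[1, 20, 12], [32, 27, 38]]  # -> nums = [[1, 20, 12], [32, 27, 38]]
out = nums[0][0] + nums[1][1]  # -> out = 28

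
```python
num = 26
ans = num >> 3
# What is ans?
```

Trace (tracking ans):
num = 26  # -> num = 26
ans = num >> 3  # -> ans = 3

Answer: 3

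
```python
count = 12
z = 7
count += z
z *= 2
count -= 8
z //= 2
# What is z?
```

Trace (tracking z):
count = 12  # -> count = 12
z = 7  # -> z = 7
count += z  # -> count = 19
z *= 2  # -> z = 14
count -= 8  # -> count = 11
z //= 2  # -> z = 7

Answer: 7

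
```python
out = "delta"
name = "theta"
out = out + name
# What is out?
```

Trace (tracking out):
out = 'delta'  # -> out = 'delta'
name = 'theta'  # -> name = 'theta'
out = out + name  # -> out = 'deltatheta'

Answer: 'deltatheta'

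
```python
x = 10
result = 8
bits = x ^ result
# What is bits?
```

Answer: 2

Derivation:
Trace (tracking bits):
x = 10  # -> x = 10
result = 8  # -> result = 8
bits = x ^ result  # -> bits = 2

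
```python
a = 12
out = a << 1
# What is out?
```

Answer: 24

Derivation:
Trace (tracking out):
a = 12  # -> a = 12
out = a << 1  # -> out = 24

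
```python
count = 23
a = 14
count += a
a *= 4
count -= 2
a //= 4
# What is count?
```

Answer: 35

Derivation:
Trace (tracking count):
count = 23  # -> count = 23
a = 14  # -> a = 14
count += a  # -> count = 37
a *= 4  # -> a = 56
count -= 2  # -> count = 35
a //= 4  # -> a = 14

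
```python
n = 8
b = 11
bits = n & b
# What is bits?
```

Answer: 8

Derivation:
Trace (tracking bits):
n = 8  # -> n = 8
b = 11  # -> b = 11
bits = n & b  # -> bits = 8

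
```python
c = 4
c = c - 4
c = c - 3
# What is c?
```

Trace (tracking c):
c = 4  # -> c = 4
c = c - 4  # -> c = 0
c = c - 3  # -> c = -3

Answer: -3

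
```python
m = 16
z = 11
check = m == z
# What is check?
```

Answer: False

Derivation:
Trace (tracking check):
m = 16  # -> m = 16
z = 11  # -> z = 11
check = m == z  # -> check = False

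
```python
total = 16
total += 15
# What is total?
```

Trace (tracking total):
total = 16  # -> total = 16
total += 15  # -> total = 31

Answer: 31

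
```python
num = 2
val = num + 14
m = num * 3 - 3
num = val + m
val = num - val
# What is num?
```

Trace (tracking num):
num = 2  # -> num = 2
val = num + 14  # -> val = 16
m = num * 3 - 3  # -> m = 3
num = val + m  # -> num = 19
val = num - val  # -> val = 3

Answer: 19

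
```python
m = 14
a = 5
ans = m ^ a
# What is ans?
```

Trace (tracking ans):
m = 14  # -> m = 14
a = 5  # -> a = 5
ans = m ^ a  # -> ans = 11

Answer: 11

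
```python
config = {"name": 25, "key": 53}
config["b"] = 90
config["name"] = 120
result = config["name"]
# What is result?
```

Trace (tracking result):
config = {'name': 25, 'key': 53}  # -> config = {'name': 25, 'key': 53}
config['b'] = 90  # -> config = {'name': 25, 'key': 53, 'b': 90}
config['name'] = 120  # -> config = {'name': 120, 'key': 53, 'b': 90}
result = config['name']  # -> result = 120

Answer: 120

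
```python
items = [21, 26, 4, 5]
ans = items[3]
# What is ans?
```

Answer: 5

Derivation:
Trace (tracking ans):
items = [21, 26, 4, 5]  # -> items = [21, 26, 4, 5]
ans = items[3]  # -> ans = 5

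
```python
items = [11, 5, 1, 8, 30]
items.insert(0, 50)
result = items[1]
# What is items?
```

Answer: [50, 11, 5, 1, 8, 30]

Derivation:
Trace (tracking items):
items = [11, 5, 1, 8, 30]  # -> items = [11, 5, 1, 8, 30]
items.insert(0, 50)  # -> items = [50, 11, 5, 1, 8, 30]
result = items[1]  # -> result = 11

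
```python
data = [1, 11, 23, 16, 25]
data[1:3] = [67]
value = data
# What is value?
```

Answer: [1, 67, 16, 25]

Derivation:
Trace (tracking value):
data = [1, 11, 23, 16, 25]  # -> data = [1, 11, 23, 16, 25]
data[1:3] = [67]  # -> data = [1, 67, 16, 25]
value = data  # -> value = [1, 67, 16, 25]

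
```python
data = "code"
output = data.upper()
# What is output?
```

Trace (tracking output):
data = 'code'  # -> data = 'code'
output = data.upper()  # -> output = 'CODE'

Answer: 'CODE'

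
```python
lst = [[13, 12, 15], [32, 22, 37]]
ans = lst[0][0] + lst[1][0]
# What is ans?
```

Answer: 45

Derivation:
Trace (tracking ans):
lst = [[13, 12, 15], [32, 22, 37]]  # -> lst = [[13, 12, 15], [32, 22, 37]]
ans = lst[0][0] + lst[1][0]  # -> ans = 45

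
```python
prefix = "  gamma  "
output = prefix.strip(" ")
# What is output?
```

Answer: 'gamma'

Derivation:
Trace (tracking output):
prefix = '  gamma  '  # -> prefix = '  gamma  '
output = prefix.strip(' ')  # -> output = 'gamma'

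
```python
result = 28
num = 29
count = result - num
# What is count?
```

Answer: -1

Derivation:
Trace (tracking count):
result = 28  # -> result = 28
num = 29  # -> num = 29
count = result - num  # -> count = -1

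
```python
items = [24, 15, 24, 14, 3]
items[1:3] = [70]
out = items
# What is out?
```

Answer: [24, 70, 14, 3]

Derivation:
Trace (tracking out):
items = [24, 15, 24, 14, 3]  # -> items = [24, 15, 24, 14, 3]
items[1:3] = [70]  # -> items = [24, 70, 14, 3]
out = items  # -> out = [24, 70, 14, 3]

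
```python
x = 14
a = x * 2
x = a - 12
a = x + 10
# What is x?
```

Answer: 16

Derivation:
Trace (tracking x):
x = 14  # -> x = 14
a = x * 2  # -> a = 28
x = a - 12  # -> x = 16
a = x + 10  # -> a = 26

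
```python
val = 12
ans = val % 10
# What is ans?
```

Trace (tracking ans):
val = 12  # -> val = 12
ans = val % 10  # -> ans = 2

Answer: 2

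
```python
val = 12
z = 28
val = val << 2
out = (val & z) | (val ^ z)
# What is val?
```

Trace (tracking val):
val = 12  # -> val = 12
z = 28  # -> z = 28
val = val << 2  # -> val = 48
out = val & z | val ^ z  # -> out = 60

Answer: 48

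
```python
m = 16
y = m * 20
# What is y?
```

Answer: 320

Derivation:
Trace (tracking y):
m = 16  # -> m = 16
y = m * 20  # -> y = 320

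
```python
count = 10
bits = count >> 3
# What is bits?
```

Answer: 1

Derivation:
Trace (tracking bits):
count = 10  # -> count = 10
bits = count >> 3  # -> bits = 1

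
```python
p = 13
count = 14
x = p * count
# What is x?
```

Answer: 182

Derivation:
Trace (tracking x):
p = 13  # -> p = 13
count = 14  # -> count = 14
x = p * count  # -> x = 182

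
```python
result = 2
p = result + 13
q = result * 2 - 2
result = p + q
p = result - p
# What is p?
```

Trace (tracking p):
result = 2  # -> result = 2
p = result + 13  # -> p = 15
q = result * 2 - 2  # -> q = 2
result = p + q  # -> result = 17
p = result - p  # -> p = 2

Answer: 2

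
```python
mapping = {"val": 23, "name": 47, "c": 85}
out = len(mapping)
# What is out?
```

Trace (tracking out):
mapping = {'val': 23, 'name': 47, 'c': 85}  # -> mapping = {'val': 23, 'name': 47, 'c': 85}
out = len(mapping)  # -> out = 3

Answer: 3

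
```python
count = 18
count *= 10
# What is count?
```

Answer: 180

Derivation:
Trace (tracking count):
count = 18  # -> count = 18
count *= 10  # -> count = 180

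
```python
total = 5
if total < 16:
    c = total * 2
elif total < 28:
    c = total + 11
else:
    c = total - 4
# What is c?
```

Answer: 10

Derivation:
Trace (tracking c):
total = 5  # -> total = 5
if total < 16:  # condition is True
    c = total * 2  # -> c = 10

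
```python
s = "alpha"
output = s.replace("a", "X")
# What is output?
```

Answer: 'XlphX'

Derivation:
Trace (tracking output):
s = 'alpha'  # -> s = 'alpha'
output = s.replace('a', 'X')  # -> output = 'XlphX'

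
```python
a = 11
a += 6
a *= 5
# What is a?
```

Answer: 85

Derivation:
Trace (tracking a):
a = 11  # -> a = 11
a += 6  # -> a = 17
a *= 5  # -> a = 85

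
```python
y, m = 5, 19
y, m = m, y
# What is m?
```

Trace (tracking m):
y, m = (5, 19)  # -> y = 5, m = 19
y, m = (m, y)  # -> y = 19, m = 5

Answer: 5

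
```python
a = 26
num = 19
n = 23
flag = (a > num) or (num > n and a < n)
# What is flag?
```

Answer: True

Derivation:
Trace (tracking flag):
a = 26  # -> a = 26
num = 19  # -> num = 19
n = 23  # -> n = 23
flag = a > num or (num > n and a < n)  # -> flag = True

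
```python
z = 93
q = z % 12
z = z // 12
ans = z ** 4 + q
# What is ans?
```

Answer: 2410

Derivation:
Trace (tracking ans):
z = 93  # -> z = 93
q = z % 12  # -> q = 9
z = z // 12  # -> z = 7
ans = z ** 4 + q  # -> ans = 2410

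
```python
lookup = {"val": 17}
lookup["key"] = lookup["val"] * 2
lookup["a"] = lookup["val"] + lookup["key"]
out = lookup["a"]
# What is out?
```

Trace (tracking out):
lookup = {'val': 17}  # -> lookup = {'val': 17}
lookup['key'] = lookup['val'] * 2  # -> lookup = {'val': 17, 'key': 34}
lookup['a'] = lookup['val'] + lookup['key']  # -> lookup = {'val': 17, 'key': 34, 'a': 51}
out = lookup['a']  # -> out = 51

Answer: 51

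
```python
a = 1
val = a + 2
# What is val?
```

Trace (tracking val):
a = 1  # -> a = 1
val = a + 2  # -> val = 3

Answer: 3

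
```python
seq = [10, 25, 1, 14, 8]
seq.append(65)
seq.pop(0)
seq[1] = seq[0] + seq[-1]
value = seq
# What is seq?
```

Trace (tracking seq):
seq = [10, 25, 1, 14, 8]  # -> seq = [10, 25, 1, 14, 8]
seq.append(65)  # -> seq = [10, 25, 1, 14, 8, 65]
seq.pop(0)  # -> seq = [25, 1, 14, 8, 65]
seq[1] = seq[0] + seq[-1]  # -> seq = [25, 90, 14, 8, 65]
value = seq  # -> value = [25, 90, 14, 8, 65]

Answer: [25, 90, 14, 8, 65]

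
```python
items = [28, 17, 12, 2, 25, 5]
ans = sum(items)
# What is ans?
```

Answer: 89

Derivation:
Trace (tracking ans):
items = [28, 17, 12, 2, 25, 5]  # -> items = [28, 17, 12, 2, 25, 5]
ans = sum(items)  # -> ans = 89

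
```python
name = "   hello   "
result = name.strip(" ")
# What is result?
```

Answer: 'hello'

Derivation:
Trace (tracking result):
name = '   hello   '  # -> name = '   hello   '
result = name.strip(' ')  # -> result = 'hello'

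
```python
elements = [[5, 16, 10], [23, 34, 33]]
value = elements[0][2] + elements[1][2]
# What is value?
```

Trace (tracking value):
elements = [[5, 16, 10], [23, 34, 33]]  # -> elements = [[5, 16, 10], [23, 34, 33]]
value = elements[0][2] + elements[1][2]  # -> value = 43

Answer: 43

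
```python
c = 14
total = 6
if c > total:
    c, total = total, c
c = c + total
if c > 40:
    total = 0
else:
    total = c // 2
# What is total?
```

Trace (tracking total):
c = 14  # -> c = 14
total = 6  # -> total = 6
if c > total:  # condition is True
    c, total = (total, c)  # -> c = 6, total = 14
c = c + total  # -> c = 20
if c > 40:  # condition is False
else:
    total = c // 2  # -> total = 10

Answer: 10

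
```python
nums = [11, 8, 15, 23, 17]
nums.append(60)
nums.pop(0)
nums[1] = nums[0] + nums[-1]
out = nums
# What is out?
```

Trace (tracking out):
nums = [11, 8, 15, 23, 17]  # -> nums = [11, 8, 15, 23, 17]
nums.append(60)  # -> nums = [11, 8, 15, 23, 17, 60]
nums.pop(0)  # -> nums = [8, 15, 23, 17, 60]
nums[1] = nums[0] + nums[-1]  # -> nums = [8, 68, 23, 17, 60]
out = nums  # -> out = [8, 68, 23, 17, 60]

Answer: [8, 68, 23, 17, 60]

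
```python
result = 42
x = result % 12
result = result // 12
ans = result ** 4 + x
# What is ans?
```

Answer: 87

Derivation:
Trace (tracking ans):
result = 42  # -> result = 42
x = result % 12  # -> x = 6
result = result // 12  # -> result = 3
ans = result ** 4 + x  # -> ans = 87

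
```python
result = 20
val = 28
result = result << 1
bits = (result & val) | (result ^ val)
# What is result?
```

Trace (tracking result):
result = 20  # -> result = 20
val = 28  # -> val = 28
result = result << 1  # -> result = 40
bits = result & val | result ^ val  # -> bits = 60

Answer: 40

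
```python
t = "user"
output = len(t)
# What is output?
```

Trace (tracking output):
t = 'user'  # -> t = 'user'
output = len(t)  # -> output = 4

Answer: 4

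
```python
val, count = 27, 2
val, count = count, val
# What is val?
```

Trace (tracking val):
val, count = (27, 2)  # -> val = 27, count = 2
val, count = (count, val)  # -> val = 2, count = 27

Answer: 2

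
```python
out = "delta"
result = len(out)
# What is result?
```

Answer: 5

Derivation:
Trace (tracking result):
out = 'delta'  # -> out = 'delta'
result = len(out)  # -> result = 5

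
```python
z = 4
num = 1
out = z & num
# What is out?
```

Answer: 0

Derivation:
Trace (tracking out):
z = 4  # -> z = 4
num = 1  # -> num = 1
out = z & num  # -> out = 0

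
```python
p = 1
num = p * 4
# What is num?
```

Answer: 4

Derivation:
Trace (tracking num):
p = 1  # -> p = 1
num = p * 4  # -> num = 4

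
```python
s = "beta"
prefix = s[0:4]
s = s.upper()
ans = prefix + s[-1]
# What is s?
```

Answer: 'BETA'

Derivation:
Trace (tracking s):
s = 'beta'  # -> s = 'beta'
prefix = s[0:4]  # -> prefix = 'beta'
s = s.upper()  # -> s = 'BETA'
ans = prefix + s[-1]  # -> ans = 'betaA'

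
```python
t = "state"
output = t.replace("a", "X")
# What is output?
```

Trace (tracking output):
t = 'state'  # -> t = 'state'
output = t.replace('a', 'X')  # -> output = 'stXte'

Answer: 'stXte'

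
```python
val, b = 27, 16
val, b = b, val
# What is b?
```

Trace (tracking b):
val, b = (27, 16)  # -> val = 27, b = 16
val, b = (b, val)  # -> val = 16, b = 27

Answer: 27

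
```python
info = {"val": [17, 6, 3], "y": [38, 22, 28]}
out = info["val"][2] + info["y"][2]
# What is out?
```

Trace (tracking out):
info = {'val': [17, 6, 3], 'y': [38, 22, 28]}  # -> info = {'val': [17, 6, 3], 'y': [38, 22, 28]}
out = info['val'][2] + info['y'][2]  # -> out = 31

Answer: 31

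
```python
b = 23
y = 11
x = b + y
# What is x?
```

Answer: 34

Derivation:
Trace (tracking x):
b = 23  # -> b = 23
y = 11  # -> y = 11
x = b + y  # -> x = 34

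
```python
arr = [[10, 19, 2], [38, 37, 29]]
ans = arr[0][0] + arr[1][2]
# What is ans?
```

Trace (tracking ans):
arr = [[10, 19, 2], [38, 37, 29]]  # -> arr = [[10, 19, 2], [38, 37, 29]]
ans = arr[0][0] + arr[1][2]  # -> ans = 39

Answer: 39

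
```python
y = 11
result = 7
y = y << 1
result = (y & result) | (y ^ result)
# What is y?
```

Trace (tracking y):
y = 11  # -> y = 11
result = 7  # -> result = 7
y = y << 1  # -> y = 22
result = y & result | y ^ result  # -> result = 23

Answer: 22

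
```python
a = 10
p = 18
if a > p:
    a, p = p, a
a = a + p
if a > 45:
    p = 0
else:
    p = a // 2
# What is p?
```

Answer: 14

Derivation:
Trace (tracking p):
a = 10  # -> a = 10
p = 18  # -> p = 18
if a > p:  # condition is False
a = a + p  # -> a = 28
if a > 45:  # condition is False
else:
    p = a // 2  # -> p = 14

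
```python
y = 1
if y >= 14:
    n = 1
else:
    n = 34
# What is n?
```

Trace (tracking n):
y = 1  # -> y = 1
if y >= 14:  # condition is False
else:
    n = 34  # -> n = 34

Answer: 34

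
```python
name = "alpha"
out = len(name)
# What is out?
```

Trace (tracking out):
name = 'alpha'  # -> name = 'alpha'
out = len(name)  # -> out = 5

Answer: 5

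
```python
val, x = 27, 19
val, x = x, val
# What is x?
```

Trace (tracking x):
val, x = (27, 19)  # -> val = 27, x = 19
val, x = (x, val)  # -> val = 19, x = 27

Answer: 27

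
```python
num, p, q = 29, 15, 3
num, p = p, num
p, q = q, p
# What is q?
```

Trace (tracking q):
num, p, q = (29, 15, 3)  # -> num = 29, p = 15, q = 3
num, p = (p, num)  # -> num = 15, p = 29
p, q = (q, p)  # -> p = 3, q = 29

Answer: 29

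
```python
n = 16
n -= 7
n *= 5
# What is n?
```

Answer: 45

Derivation:
Trace (tracking n):
n = 16  # -> n = 16
n -= 7  # -> n = 9
n *= 5  # -> n = 45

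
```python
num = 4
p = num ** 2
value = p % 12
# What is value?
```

Answer: 4

Derivation:
Trace (tracking value):
num = 4  # -> num = 4
p = num ** 2  # -> p = 16
value = p % 12  # -> value = 4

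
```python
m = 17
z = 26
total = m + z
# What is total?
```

Trace (tracking total):
m = 17  # -> m = 17
z = 26  # -> z = 26
total = m + z  # -> total = 43

Answer: 43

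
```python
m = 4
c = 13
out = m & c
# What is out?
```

Trace (tracking out):
m = 4  # -> m = 4
c = 13  # -> c = 13
out = m & c  # -> out = 4

Answer: 4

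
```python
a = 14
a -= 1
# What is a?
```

Answer: 13

Derivation:
Trace (tracking a):
a = 14  # -> a = 14
a -= 1  # -> a = 13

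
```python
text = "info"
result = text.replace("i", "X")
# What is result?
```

Trace (tracking result):
text = 'info'  # -> text = 'info'
result = text.replace('i', 'X')  # -> result = 'Xnfo'

Answer: 'Xnfo'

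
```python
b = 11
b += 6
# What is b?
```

Answer: 17

Derivation:
Trace (tracking b):
b = 11  # -> b = 11
b += 6  # -> b = 17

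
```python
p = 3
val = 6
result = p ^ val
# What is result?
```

Answer: 5

Derivation:
Trace (tracking result):
p = 3  # -> p = 3
val = 6  # -> val = 6
result = p ^ val  # -> result = 5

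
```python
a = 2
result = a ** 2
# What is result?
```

Answer: 4

Derivation:
Trace (tracking result):
a = 2  # -> a = 2
result = a ** 2  # -> result = 4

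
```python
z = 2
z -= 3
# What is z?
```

Answer: -1

Derivation:
Trace (tracking z):
z = 2  # -> z = 2
z -= 3  # -> z = -1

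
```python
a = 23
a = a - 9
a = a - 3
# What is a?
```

Trace (tracking a):
a = 23  # -> a = 23
a = a - 9  # -> a = 14
a = a - 3  # -> a = 11

Answer: 11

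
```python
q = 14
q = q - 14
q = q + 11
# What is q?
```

Answer: 11

Derivation:
Trace (tracking q):
q = 14  # -> q = 14
q = q - 14  # -> q = 0
q = q + 11  # -> q = 11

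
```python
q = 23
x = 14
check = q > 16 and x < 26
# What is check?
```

Trace (tracking check):
q = 23  # -> q = 23
x = 14  # -> x = 14
check = q > 16 and x < 26  # -> check = True

Answer: True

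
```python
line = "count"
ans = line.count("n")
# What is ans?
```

Trace (tracking ans):
line = 'count'  # -> line = 'count'
ans = line.count('n')  # -> ans = 1

Answer: 1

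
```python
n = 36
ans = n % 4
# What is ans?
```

Answer: 0

Derivation:
Trace (tracking ans):
n = 36  # -> n = 36
ans = n % 4  # -> ans = 0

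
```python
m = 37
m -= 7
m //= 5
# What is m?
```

Answer: 6

Derivation:
Trace (tracking m):
m = 37  # -> m = 37
m -= 7  # -> m = 30
m //= 5  # -> m = 6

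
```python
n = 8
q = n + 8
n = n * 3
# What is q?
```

Answer: 16

Derivation:
Trace (tracking q):
n = 8  # -> n = 8
q = n + 8  # -> q = 16
n = n * 3  # -> n = 24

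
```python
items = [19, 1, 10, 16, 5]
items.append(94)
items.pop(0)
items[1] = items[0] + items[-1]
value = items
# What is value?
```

Trace (tracking value):
items = [19, 1, 10, 16, 5]  # -> items = [19, 1, 10, 16, 5]
items.append(94)  # -> items = [19, 1, 10, 16, 5, 94]
items.pop(0)  # -> items = [1, 10, 16, 5, 94]
items[1] = items[0] + items[-1]  # -> items = [1, 95, 16, 5, 94]
value = items  # -> value = [1, 95, 16, 5, 94]

Answer: [1, 95, 16, 5, 94]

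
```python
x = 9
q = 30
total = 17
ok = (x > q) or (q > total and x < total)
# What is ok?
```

Answer: True

Derivation:
Trace (tracking ok):
x = 9  # -> x = 9
q = 30  # -> q = 30
total = 17  # -> total = 17
ok = x > q or (q > total and x < total)  # -> ok = True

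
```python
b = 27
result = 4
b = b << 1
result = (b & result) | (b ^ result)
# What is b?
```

Answer: 54

Derivation:
Trace (tracking b):
b = 27  # -> b = 27
result = 4  # -> result = 4
b = b << 1  # -> b = 54
result = b & result | b ^ result  # -> result = 54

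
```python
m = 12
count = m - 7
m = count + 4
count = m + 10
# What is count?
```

Trace (tracking count):
m = 12  # -> m = 12
count = m - 7  # -> count = 5
m = count + 4  # -> m = 9
count = m + 10  # -> count = 19

Answer: 19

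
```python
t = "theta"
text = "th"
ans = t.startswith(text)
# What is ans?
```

Trace (tracking ans):
t = 'theta'  # -> t = 'theta'
text = 'th'  # -> text = 'th'
ans = t.startswith(text)  # -> ans = True

Answer: True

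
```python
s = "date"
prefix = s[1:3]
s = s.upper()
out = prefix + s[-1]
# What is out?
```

Answer: 'atE'

Derivation:
Trace (tracking out):
s = 'date'  # -> s = 'date'
prefix = s[1:3]  # -> prefix = 'at'
s = s.upper()  # -> s = 'DATE'
out = prefix + s[-1]  # -> out = 'atE'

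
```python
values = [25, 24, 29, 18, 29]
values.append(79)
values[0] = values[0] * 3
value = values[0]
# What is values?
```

Trace (tracking values):
values = [25, 24, 29, 18, 29]  # -> values = [25, 24, 29, 18, 29]
values.append(79)  # -> values = [25, 24, 29, 18, 29, 79]
values[0] = values[0] * 3  # -> values = [75, 24, 29, 18, 29, 79]
value = values[0]  # -> value = 75

Answer: [75, 24, 29, 18, 29, 79]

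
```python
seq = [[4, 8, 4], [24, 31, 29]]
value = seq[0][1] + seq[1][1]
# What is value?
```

Answer: 39

Derivation:
Trace (tracking value):
seq = [[4, 8, 4], [24, 31, 29]]  # -> seq = [[4, 8, 4], [24, 31, 29]]
value = seq[0][1] + seq[1][1]  # -> value = 39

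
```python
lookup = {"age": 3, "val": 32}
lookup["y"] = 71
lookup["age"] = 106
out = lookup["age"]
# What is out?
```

Trace (tracking out):
lookup = {'age': 3, 'val': 32}  # -> lookup = {'age': 3, 'val': 32}
lookup['y'] = 71  # -> lookup = {'age': 3, 'val': 32, 'y': 71}
lookup['age'] = 106  # -> lookup = {'age': 106, 'val': 32, 'y': 71}
out = lookup['age']  # -> out = 106

Answer: 106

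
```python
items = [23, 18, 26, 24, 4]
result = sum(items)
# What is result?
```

Answer: 95

Derivation:
Trace (tracking result):
items = [23, 18, 26, 24, 4]  # -> items = [23, 18, 26, 24, 4]
result = sum(items)  # -> result = 95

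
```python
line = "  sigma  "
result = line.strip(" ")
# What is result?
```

Answer: 'sigma'

Derivation:
Trace (tracking result):
line = '  sigma  '  # -> line = '  sigma  '
result = line.strip(' ')  # -> result = 'sigma'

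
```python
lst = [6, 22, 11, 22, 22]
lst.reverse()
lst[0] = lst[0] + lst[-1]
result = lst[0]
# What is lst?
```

Answer: [28, 22, 11, 22, 6]

Derivation:
Trace (tracking lst):
lst = [6, 22, 11, 22, 22]  # -> lst = [6, 22, 11, 22, 22]
lst.reverse()  # -> lst = [22, 22, 11, 22, 6]
lst[0] = lst[0] + lst[-1]  # -> lst = [28, 22, 11, 22, 6]
result = lst[0]  # -> result = 28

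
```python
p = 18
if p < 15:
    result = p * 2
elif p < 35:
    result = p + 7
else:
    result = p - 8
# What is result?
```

Trace (tracking result):
p = 18  # -> p = 18
if p < 15:  # condition is False
elif p < 35:  # condition is True
    result = p + 7  # -> result = 25

Answer: 25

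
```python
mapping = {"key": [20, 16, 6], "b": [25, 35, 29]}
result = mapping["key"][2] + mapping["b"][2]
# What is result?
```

Answer: 35

Derivation:
Trace (tracking result):
mapping = {'key': [20, 16, 6], 'b': [25, 35, 29]}  # -> mapping = {'key': [20, 16, 6], 'b': [25, 35, 29]}
result = mapping['key'][2] + mapping['b'][2]  # -> result = 35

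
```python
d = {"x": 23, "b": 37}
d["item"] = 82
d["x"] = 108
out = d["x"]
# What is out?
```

Trace (tracking out):
d = {'x': 23, 'b': 37}  # -> d = {'x': 23, 'b': 37}
d['item'] = 82  # -> d = {'x': 23, 'b': 37, 'item': 82}
d['x'] = 108  # -> d = {'x': 108, 'b': 37, 'item': 82}
out = d['x']  # -> out = 108

Answer: 108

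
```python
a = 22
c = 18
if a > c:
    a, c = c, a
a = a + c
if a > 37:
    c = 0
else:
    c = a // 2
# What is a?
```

Answer: 40

Derivation:
Trace (tracking a):
a = 22  # -> a = 22
c = 18  # -> c = 18
if a > c:  # condition is True
    a, c = (c, a)  # -> a = 18, c = 22
a = a + c  # -> a = 40
if a > 37:  # condition is True
    c = 0  # -> c = 0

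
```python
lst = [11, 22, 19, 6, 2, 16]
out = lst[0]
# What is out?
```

Trace (tracking out):
lst = [11, 22, 19, 6, 2, 16]  # -> lst = [11, 22, 19, 6, 2, 16]
out = lst[0]  # -> out = 11

Answer: 11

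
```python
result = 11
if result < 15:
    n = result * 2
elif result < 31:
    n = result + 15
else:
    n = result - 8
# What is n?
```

Trace (tracking n):
result = 11  # -> result = 11
if result < 15:  # condition is True
    n = result * 2  # -> n = 22

Answer: 22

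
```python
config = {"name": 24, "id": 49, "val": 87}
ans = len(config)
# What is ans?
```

Trace (tracking ans):
config = {'name': 24, 'id': 49, 'val': 87}  # -> config = {'name': 24, 'id': 49, 'val': 87}
ans = len(config)  # -> ans = 3

Answer: 3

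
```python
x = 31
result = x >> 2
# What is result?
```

Answer: 7

Derivation:
Trace (tracking result):
x = 31  # -> x = 31
result = x >> 2  # -> result = 7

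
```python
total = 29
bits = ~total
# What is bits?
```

Answer: -30

Derivation:
Trace (tracking bits):
total = 29  # -> total = 29
bits = ~total  # -> bits = -30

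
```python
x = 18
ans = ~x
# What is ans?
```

Answer: -19

Derivation:
Trace (tracking ans):
x = 18  # -> x = 18
ans = ~x  # -> ans = -19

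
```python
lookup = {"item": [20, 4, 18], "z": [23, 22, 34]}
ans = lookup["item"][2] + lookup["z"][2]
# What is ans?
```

Trace (tracking ans):
lookup = {'item': [20, 4, 18], 'z': [23, 22, 34]}  # -> lookup = {'item': [20, 4, 18], 'z': [23, 22, 34]}
ans = lookup['item'][2] + lookup['z'][2]  # -> ans = 52

Answer: 52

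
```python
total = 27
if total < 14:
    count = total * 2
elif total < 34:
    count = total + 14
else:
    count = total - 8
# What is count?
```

Answer: 41

Derivation:
Trace (tracking count):
total = 27  # -> total = 27
if total < 14:  # condition is False
elif total < 34:  # condition is True
    count = total + 14  # -> count = 41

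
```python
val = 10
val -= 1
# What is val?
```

Trace (tracking val):
val = 10  # -> val = 10
val -= 1  # -> val = 9

Answer: 9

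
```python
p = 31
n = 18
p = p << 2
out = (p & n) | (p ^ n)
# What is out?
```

Answer: 126

Derivation:
Trace (tracking out):
p = 31  # -> p = 31
n = 18  # -> n = 18
p = p << 2  # -> p = 124
out = p & n | p ^ n  # -> out = 126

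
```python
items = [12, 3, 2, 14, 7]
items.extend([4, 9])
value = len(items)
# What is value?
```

Trace (tracking value):
items = [12, 3, 2, 14, 7]  # -> items = [12, 3, 2, 14, 7]
items.extend([4, 9])  # -> items = [12, 3, 2, 14, 7, 4, 9]
value = len(items)  # -> value = 7

Answer: 7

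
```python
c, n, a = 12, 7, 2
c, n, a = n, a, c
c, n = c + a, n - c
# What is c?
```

Answer: 19

Derivation:
Trace (tracking c):
c, n, a = (12, 7, 2)  # -> c = 12, n = 7, a = 2
c, n, a = (n, a, c)  # -> c = 7, n = 2, a = 12
c, n = (c + a, n - c)  # -> c = 19, n = -5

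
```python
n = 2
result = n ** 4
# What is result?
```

Trace (tracking result):
n = 2  # -> n = 2
result = n ** 4  # -> result = 16

Answer: 16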